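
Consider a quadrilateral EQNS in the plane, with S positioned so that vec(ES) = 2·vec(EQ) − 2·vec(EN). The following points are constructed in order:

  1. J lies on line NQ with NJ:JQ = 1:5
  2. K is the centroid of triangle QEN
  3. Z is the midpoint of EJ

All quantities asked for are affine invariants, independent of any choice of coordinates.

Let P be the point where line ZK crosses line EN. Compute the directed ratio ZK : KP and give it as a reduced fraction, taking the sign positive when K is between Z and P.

Assign E = (0, 0), Q = (1, 0), N = (0, 1), S = (2, -2) — the answer is frame-independent, so this choice is without loss of generality.
1. J lies on line NQ with NJ:JQ = 1:5 ⇒ J = (1/6, 5/6)
2. K is the centroid of triangle QEN ⇒ K = (1/3, 1/3)
3. Z is the midpoint of EJ ⇒ Z = (1/12, 5/12)
line ZK meets EN at P = (0, 4/9)
K = Z + t·(P−Z) with t = -3, so ZK:KP = -3:4

ZK:KP = -3/4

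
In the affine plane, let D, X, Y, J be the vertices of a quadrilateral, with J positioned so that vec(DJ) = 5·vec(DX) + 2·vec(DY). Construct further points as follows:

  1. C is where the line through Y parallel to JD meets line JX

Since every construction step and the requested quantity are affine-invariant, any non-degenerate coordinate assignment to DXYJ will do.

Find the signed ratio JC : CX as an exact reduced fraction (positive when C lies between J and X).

JC:CX = -5/7

Choose coordinates D = (0, 0), X = (1, 0), Y = (0, 1), J = (5, 2).
1. C is where the line through Y parallel to JD meets line JX ⇒ C = (15, 7)
C = J + t·(X−J) with t = -5/2, so JC:CX = t:(1−t) = -5/2:7/2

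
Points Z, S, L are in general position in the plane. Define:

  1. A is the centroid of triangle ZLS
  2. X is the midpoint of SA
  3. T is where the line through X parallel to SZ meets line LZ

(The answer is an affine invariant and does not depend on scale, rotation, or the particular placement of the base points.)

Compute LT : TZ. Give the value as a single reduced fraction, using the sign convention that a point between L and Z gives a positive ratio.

LT:TZ = 5

Work in coordinates with Z = (0, 0), S = (1, 0), L = (0, 1).
1. A is the centroid of triangle ZLS ⇒ A = (1/3, 1/3)
2. X is the midpoint of SA ⇒ X = (2/3, 1/6)
3. T is where the line through X parallel to SZ meets line LZ ⇒ T = (0, 1/6)
T = L + t·(Z−L) with t = 5/6, so LT:TZ = t:(1−t) = 5/6:1/6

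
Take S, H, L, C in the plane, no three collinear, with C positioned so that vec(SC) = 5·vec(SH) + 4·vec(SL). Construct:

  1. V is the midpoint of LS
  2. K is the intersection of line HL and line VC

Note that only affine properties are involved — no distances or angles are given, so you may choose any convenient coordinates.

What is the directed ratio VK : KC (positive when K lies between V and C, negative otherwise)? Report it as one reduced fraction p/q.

VK:KC = 1/16

Work in coordinates with S = (0, 0), H = (1, 0), L = (0, 1), C = (5, 4).
1. V is the midpoint of LS ⇒ V = (0, 1/2)
2. K is the intersection of line HL and line VC ⇒ K = (5/17, 12/17)
K = V + t·(C−V) with t = 1/17, so VK:KC = t:(1−t) = 1/17:16/17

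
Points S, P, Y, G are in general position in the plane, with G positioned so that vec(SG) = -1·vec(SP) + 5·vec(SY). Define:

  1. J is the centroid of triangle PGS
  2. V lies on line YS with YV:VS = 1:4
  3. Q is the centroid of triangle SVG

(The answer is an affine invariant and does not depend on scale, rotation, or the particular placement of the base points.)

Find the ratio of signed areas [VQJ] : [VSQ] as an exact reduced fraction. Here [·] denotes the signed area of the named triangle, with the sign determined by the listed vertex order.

[VQJ]:[VSQ] = 13/12

Choose coordinates S = (0, 0), P = (1, 0), Y = (0, 1), G = (-1, 5).
1. J is the centroid of triangle PGS ⇒ J = (0, 5/3)
2. V lies on line YS with YV:VS = 1:4 ⇒ V = (0, 4/5)
3. Q is the centroid of triangle SVG ⇒ Q = (-1/3, 29/15)
2·[VQJ] = -13/45, 2·[VSQ] = -4/15
[VQJ]:[VSQ] = -13/45:-4/15 = 13/12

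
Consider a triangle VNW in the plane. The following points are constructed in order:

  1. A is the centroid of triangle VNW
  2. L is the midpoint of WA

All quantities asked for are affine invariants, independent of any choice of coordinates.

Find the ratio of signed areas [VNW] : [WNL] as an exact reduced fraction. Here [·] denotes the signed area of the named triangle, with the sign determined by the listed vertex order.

Set V = (0, 0), N = (1, 0), W = (0, 1); any affine frame gives the same invariant.
1. A is the centroid of triangle VNW ⇒ A = (1/3, 1/3)
2. L is the midpoint of WA ⇒ L = (1/6, 2/3)
2·[VNW] = 1, 2·[WNL] = -1/6
[VNW]:[WNL] = 1:-1/6 = -6

[VNW]:[WNL] = -6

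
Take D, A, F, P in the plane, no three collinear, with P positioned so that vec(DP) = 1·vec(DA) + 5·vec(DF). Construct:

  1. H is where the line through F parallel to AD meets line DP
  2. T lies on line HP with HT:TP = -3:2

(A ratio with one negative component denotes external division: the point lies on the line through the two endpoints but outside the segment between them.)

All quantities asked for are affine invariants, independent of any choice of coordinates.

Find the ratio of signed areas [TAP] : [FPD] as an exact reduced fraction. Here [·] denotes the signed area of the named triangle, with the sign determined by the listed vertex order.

Choose coordinates D = (0, 0), A = (1, 0), F = (0, 1), P = (1, 5).
1. H is where the line through F parallel to AD meets line DP ⇒ H = (1/5, 1)
2. T lies on line HP with HT:TP = -3:2 ⇒ T = (13/5, 13)
2·[TAP] = -8, 2·[FPD] = -1
[TAP]:[FPD] = -8:-1 = 8

[TAP]:[FPD] = 8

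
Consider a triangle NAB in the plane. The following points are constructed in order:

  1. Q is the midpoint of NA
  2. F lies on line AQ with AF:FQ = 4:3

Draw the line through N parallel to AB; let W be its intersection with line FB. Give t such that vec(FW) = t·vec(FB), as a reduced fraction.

Choose coordinates N = (0, 0), A = (1, 0), B = (0, 1).
1. Q is the midpoint of NA ⇒ Q = (1/2, 0)
2. F lies on line AQ with AF:FQ = 4:3 ⇒ F = (5/7, 0)
through N parallel to AB: direction (-1, 1); meets FB at W = (5/2, -5/2)
W = F + t·(B−F) with t = -5/2

t = -5/2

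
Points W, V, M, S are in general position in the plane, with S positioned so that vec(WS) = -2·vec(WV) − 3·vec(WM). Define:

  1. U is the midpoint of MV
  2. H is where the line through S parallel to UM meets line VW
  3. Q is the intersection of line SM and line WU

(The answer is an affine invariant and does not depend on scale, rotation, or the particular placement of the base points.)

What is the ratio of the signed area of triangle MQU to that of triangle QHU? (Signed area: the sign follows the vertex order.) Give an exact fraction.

[MQU]:[QHU] = -1/5

Set W = (0, 0), V = (1, 0), M = (0, 1), S = (-2, -3); any affine frame gives the same invariant.
1. U is the midpoint of MV ⇒ U = (1/2, 1/2)
2. H is where the line through S parallel to UM meets line VW ⇒ H = (-5, 0)
3. Q is the intersection of line SM and line WU ⇒ Q = (-1, -1)
2·[MQU] = 3/2, 2·[QHU] = -15/2
[MQU]:[QHU] = 3/2:-15/2 = -1/5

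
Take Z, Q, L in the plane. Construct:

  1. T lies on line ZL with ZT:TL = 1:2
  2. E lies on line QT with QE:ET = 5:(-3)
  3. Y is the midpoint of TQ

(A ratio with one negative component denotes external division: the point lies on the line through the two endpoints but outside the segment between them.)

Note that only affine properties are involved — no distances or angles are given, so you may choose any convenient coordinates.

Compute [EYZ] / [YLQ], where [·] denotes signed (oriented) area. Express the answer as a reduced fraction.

Set Z = (0, 0), Q = (1, 0), L = (0, 1); any affine frame gives the same invariant.
1. T lies on line ZL with ZT:TL = 1:2 ⇒ T = (0, 1/3)
2. E lies on line QT with QE:ET = 5:(-3) ⇒ E = (-3/2, 5/6)
3. Y is the midpoint of TQ ⇒ Y = (1/2, 1/6)
2·[EYZ] = -2/3, 2·[YLQ] = -1/3
[EYZ]:[YLQ] = -2/3:-1/3 = 2

[EYZ]:[YLQ] = 2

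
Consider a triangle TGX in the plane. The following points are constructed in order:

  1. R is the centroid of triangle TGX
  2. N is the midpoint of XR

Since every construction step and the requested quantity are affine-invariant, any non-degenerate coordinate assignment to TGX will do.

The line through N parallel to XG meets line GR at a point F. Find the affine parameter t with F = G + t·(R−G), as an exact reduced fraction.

t = 1/2

Assign T = (0, 0), G = (1, 0), X = (0, 1) — the answer is frame-independent, so this choice is without loss of generality.
1. R is the centroid of triangle TGX ⇒ R = (1/3, 1/3)
2. N is the midpoint of XR ⇒ N = (1/6, 2/3)
through N parallel to XG: direction (1, -1); meets GR at F = (2/3, 1/6)
F = G + t·(R−G) with t = 1/2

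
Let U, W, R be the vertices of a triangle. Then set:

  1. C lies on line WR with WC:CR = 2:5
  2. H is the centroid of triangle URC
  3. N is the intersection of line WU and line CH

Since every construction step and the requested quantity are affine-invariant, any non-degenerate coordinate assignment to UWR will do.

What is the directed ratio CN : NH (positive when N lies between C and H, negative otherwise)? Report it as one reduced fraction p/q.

CN:NH = -2/3

Assign U = (0, 0), W = (1, 0), R = (0, 1) — the answer is frame-independent, so this choice is without loss of generality.
1. C lies on line WR with WC:CR = 2:5 ⇒ C = (5/7, 2/7)
2. H is the centroid of triangle URC ⇒ H = (5/21, 3/7)
3. N is the intersection of line WU and line CH ⇒ N = (5/3, 0)
N = C + t·(H−C) with t = -2, so CN:NH = t:(1−t) = -2:3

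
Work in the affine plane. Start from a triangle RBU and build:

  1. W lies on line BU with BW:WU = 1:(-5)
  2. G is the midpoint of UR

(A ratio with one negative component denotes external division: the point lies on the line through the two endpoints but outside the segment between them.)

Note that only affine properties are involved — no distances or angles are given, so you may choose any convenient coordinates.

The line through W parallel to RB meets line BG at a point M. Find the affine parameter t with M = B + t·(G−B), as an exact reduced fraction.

t = -1/2

Assign R = (0, 0), B = (1, 0), U = (0, 1) — the answer is frame-independent, so this choice is without loss of generality.
1. W lies on line BU with BW:WU = 1:(-5) ⇒ W = (5/4, -1/4)
2. G is the midpoint of UR ⇒ G = (0, 1/2)
through W parallel to RB: direction (1, 0); meets BG at M = (3/2, -1/4)
M = B + t·(G−B) with t = -1/2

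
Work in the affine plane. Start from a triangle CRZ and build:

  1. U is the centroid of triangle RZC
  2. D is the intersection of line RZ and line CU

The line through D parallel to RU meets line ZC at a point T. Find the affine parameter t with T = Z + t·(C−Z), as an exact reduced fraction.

t = 1/4

Choose coordinates C = (0, 0), R = (1, 0), Z = (0, 1).
1. U is the centroid of triangle RZC ⇒ U = (1/3, 1/3)
2. D is the intersection of line RZ and line CU ⇒ D = (1/2, 1/2)
through D parallel to RU: direction (-2/3, 1/3); meets ZC at T = (0, 3/4)
T = Z + t·(C−Z) with t = 1/4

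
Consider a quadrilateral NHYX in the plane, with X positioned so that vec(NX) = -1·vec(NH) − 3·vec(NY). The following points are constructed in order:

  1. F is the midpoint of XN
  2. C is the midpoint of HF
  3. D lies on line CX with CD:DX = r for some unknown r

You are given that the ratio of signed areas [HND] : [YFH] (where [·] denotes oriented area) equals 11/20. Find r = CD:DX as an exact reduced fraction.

Choose coordinates N = (0, 0), H = (1, 0), Y = (0, 1), X = (-1, -3).
1. F is the midpoint of XN ⇒ F = (-1/2, -3/2)
2. C is the midpoint of HF ⇒ C = (1/4, -3/4)
3. With CD:DX = r, write λ = r/(r+1) so D = C + λ·(X−C); D is affine-linear in λ
Every point depending on D is an affine combination of D and λ-independent points, so each such coordinate is linear in λ; the λ² term in each signed area is a multiple of (X−C)×(X−C) = 0, so 2·[HND] and 2·[YFH] are each linear in λ. Evaluating at λ=0 and λ=1:
  2·[HND] = 9/4·λ + 3/4,   2·[YFH] = 3
So [HND]:[YFH] = (9/4·λ + 3/4) / (3). Setting this equal to 11/20:
  9/4·λ + 3/4 = 11/20·(3)  ⇒  λ = 2/5
Then r = λ/(1−λ) = (2/5)/(3/5) = 2/3. Check: with r = 2/3, D = (-1/4, -33/20) and [HND]:[YFH] = 11/20 as required.

r = 2/3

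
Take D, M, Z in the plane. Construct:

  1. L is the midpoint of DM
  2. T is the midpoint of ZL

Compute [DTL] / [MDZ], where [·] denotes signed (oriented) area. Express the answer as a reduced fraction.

Set D = (0, 0), M = (1, 0), Z = (0, 1); any affine frame gives the same invariant.
1. L is the midpoint of DM ⇒ L = (1/2, 0)
2. T is the midpoint of ZL ⇒ T = (1/4, 1/2)
2·[DTL] = -1/4, 2·[MDZ] = -1
[DTL]:[MDZ] = -1/4:-1 = 1/4

[DTL]:[MDZ] = 1/4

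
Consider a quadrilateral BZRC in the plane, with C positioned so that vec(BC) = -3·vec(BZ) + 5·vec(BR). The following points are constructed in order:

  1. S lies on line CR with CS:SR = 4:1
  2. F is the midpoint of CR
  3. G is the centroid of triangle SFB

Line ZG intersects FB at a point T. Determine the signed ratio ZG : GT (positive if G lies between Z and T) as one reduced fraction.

Choose coordinates B = (0, 0), Z = (1, 0), R = (0, 1), C = (-3, 5).
1. S lies on line CR with CS:SR = 4:1 ⇒ S = (-3/5, 9/5)
2. F is the midpoint of CR ⇒ F = (-3/2, 3)
3. G is the centroid of triangle SFB ⇒ G = (-7/10, 8/5)
line ZG meets FB at T = (-8/9, 16/9)
G = Z + t·(T−Z) with t = 9/10, so ZG:GT = 9/10:1/10

ZG:GT = 9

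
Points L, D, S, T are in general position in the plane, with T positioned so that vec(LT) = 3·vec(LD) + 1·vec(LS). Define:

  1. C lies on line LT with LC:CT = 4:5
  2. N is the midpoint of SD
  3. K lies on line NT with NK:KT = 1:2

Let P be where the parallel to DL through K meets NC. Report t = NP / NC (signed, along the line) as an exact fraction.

t = -3

Choose coordinates L = (0, 0), D = (1, 0), S = (0, 1), T = (3, 1).
1. C lies on line LT with LC:CT = 4:5 ⇒ C = (4/3, 4/9)
2. N is the midpoint of SD ⇒ N = (1/2, 1/2)
3. K lies on line NT with NK:KT = 1:2 ⇒ K = (4/3, 2/3)
through K parallel to DL: direction (-1, 0); meets NC at P = (-2, 2/3)
P = N + t·(C−N) with t = -3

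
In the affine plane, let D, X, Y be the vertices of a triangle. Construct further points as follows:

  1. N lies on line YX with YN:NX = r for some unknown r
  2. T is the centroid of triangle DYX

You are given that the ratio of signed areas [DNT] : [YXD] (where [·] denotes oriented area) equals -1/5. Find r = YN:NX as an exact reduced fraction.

Set D = (0, 0), X = (1, 0), Y = (0, 1); any affine frame gives the same invariant.
1. With YN:NX = r, write λ = r/(r+1) so N = Y + λ·(X−Y); N is affine-linear in λ
2. T is the centroid of triangle DYX ⇒ T = (1/3, 1/3)
Every point depending on N is an affine combination of N and λ-independent points, so each such coordinate is linear in λ; the λ² term in each signed area is a multiple of (X−Y)×(X−Y) = 0, so 2·[DNT] and 2·[YXD] are each linear in λ. Evaluating at λ=0 and λ=1:
  2·[DNT] = 2/3·λ − 1/3,   2·[YXD] = -1
So [DNT]:[YXD] = (2/3·λ − 1/3) / (-1). Setting this equal to -1/5:
  2/3·λ − 1/3 = -1/5·(-1)  ⇒  λ = 4/5
Then r = λ/(1−λ) = (4/5)/(1/5) = 4. Check: with r = 4, N = (4/5, 1/5) and [DNT]:[YXD] = -1/5 as required.

r = 4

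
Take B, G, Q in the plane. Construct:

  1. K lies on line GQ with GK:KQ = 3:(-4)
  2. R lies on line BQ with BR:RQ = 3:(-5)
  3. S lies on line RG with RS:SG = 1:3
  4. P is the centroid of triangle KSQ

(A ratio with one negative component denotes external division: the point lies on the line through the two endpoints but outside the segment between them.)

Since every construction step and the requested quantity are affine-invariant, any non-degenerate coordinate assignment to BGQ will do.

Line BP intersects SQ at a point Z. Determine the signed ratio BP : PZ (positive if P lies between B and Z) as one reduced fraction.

Assign B = (0, 0), G = (1, 0), Q = (0, 1) — the answer is frame-independent, so this choice is without loss of generality.
1. K lies on line GQ with GK:KQ = 3:(-4) ⇒ K = (4, -3)
2. R lies on line BQ with BR:RQ = 3:(-5) ⇒ R = (0, -3/2)
3. S lies on line RG with RS:SG = 1:3 ⇒ S = (1/4, -9/8)
4. P is the centroid of triangle KSQ ⇒ P = (17/12, -25/24)
line BP meets SQ at Z = (17/132, -25/264)
P = B + t·(Z−B) with t = 11, so BP:PZ = 11:-10

BP:PZ = -11/10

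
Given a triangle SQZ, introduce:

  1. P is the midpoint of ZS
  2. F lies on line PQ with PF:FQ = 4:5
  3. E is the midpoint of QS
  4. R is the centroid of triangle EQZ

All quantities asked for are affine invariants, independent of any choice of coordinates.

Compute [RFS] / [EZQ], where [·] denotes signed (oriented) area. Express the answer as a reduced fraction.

Assign S = (0, 0), Q = (1, 0), Z = (0, 1) — the answer is frame-independent, so this choice is without loss of generality.
1. P is the midpoint of ZS ⇒ P = (0, 1/2)
2. F lies on line PQ with PF:FQ = 4:5 ⇒ F = (4/9, 5/18)
3. E is the midpoint of QS ⇒ E = (1/2, 0)
4. R is the centroid of triangle EQZ ⇒ R = (1/2, 1/3)
2·[RFS] = -1/108, 2·[EZQ] = -1/2
[RFS]:[EZQ] = -1/108:-1/2 = 1/54

[RFS]:[EZQ] = 1/54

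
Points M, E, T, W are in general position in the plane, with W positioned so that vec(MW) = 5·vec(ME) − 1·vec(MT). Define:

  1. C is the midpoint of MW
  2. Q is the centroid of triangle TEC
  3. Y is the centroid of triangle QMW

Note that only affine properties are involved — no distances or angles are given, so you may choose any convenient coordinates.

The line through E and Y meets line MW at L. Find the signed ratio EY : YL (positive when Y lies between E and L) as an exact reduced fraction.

Set M = (0, 0), E = (1, 0), T = (0, 1), W = (5, -1); any affine frame gives the same invariant.
1. C is the midpoint of MW ⇒ C = (5/2, -1/2)
2. Q is the centroid of triangle TEC ⇒ Q = (7/6, 1/6)
3. Y is the centroid of triangle QMW ⇒ Y = (37/18, -5/18)
line EY meets MW at L = (25/6, -5/6)
Y = E + t·(L−E) with t = 1/3, so EY:YL = 1/3:2/3

EY:YL = 1/2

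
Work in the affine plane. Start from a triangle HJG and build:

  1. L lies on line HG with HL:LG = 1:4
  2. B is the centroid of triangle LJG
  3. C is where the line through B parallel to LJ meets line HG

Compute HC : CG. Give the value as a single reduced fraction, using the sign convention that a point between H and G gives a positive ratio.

Set H = (0, 0), J = (1, 0), G = (0, 1); any affine frame gives the same invariant.
1. L lies on line HG with HL:LG = 1:4 ⇒ L = (0, 1/5)
2. B is the centroid of triangle LJG ⇒ B = (1/3, 2/5)
3. C is where the line through B parallel to LJ meets line HG ⇒ C = (0, 7/15)
C = H + t·(G−H) with t = 7/15, so HC:CG = t:(1−t) = 7/15:8/15

HC:CG = 7/8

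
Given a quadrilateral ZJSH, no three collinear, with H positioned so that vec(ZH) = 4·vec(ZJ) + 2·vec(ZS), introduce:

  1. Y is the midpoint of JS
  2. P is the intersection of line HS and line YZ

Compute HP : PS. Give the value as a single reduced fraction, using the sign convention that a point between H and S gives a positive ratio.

Choose coordinates Z = (0, 0), J = (1, 0), S = (0, 1), H = (4, 2).
1. Y is the midpoint of JS ⇒ Y = (1/2, 1/2)
2. P is the intersection of line HS and line YZ ⇒ P = (4/3, 4/3)
P = H + t·(S−H) with t = 2/3, so HP:PS = t:(1−t) = 2/3:1/3

HP:PS = 2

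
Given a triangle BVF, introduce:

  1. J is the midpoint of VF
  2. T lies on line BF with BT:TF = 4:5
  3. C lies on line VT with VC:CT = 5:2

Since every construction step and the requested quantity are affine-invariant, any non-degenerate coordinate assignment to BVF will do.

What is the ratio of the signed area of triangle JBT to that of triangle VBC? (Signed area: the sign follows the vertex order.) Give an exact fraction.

[JBT]:[VBC] = 7/10

Choose coordinates B = (0, 0), V = (1, 0), F = (0, 1).
1. J is the midpoint of VF ⇒ J = (1/2, 1/2)
2. T lies on line BF with BT:TF = 4:5 ⇒ T = (0, 4/9)
3. C lies on line VT with VC:CT = 5:2 ⇒ C = (2/7, 20/63)
2·[JBT] = -2/9, 2·[VBC] = -20/63
[JBT]:[VBC] = -2/9:-20/63 = 7/10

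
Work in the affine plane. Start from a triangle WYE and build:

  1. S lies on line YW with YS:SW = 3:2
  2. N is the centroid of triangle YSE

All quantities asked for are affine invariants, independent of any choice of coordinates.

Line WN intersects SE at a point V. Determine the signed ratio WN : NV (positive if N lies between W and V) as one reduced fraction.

WN:NV = -3

Assign W = (0, 0), Y = (1, 0), E = (0, 1) — the answer is frame-independent, so this choice is without loss of generality.
1. S lies on line YW with YS:SW = 3:2 ⇒ S = (2/5, 0)
2. N is the centroid of triangle YSE ⇒ N = (7/15, 1/3)
line WN meets SE at V = (14/45, 2/9)
N = W + t·(V−W) with t = 3/2, so WN:NV = 3/2:-1/2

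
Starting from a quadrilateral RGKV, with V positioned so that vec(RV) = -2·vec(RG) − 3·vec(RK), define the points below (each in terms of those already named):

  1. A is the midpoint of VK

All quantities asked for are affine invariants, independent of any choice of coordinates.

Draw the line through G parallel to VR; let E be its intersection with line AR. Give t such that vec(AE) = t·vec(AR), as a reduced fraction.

t = 4

Assign R = (0, 0), G = (1, 0), K = (0, 1), V = (-2, -3) — the answer is frame-independent, so this choice is without loss of generality.
1. A is the midpoint of VK ⇒ A = (-1, -1)
through G parallel to VR: direction (2, 3); meets AR at E = (3, 3)
E = A + t·(R−A) with t = 4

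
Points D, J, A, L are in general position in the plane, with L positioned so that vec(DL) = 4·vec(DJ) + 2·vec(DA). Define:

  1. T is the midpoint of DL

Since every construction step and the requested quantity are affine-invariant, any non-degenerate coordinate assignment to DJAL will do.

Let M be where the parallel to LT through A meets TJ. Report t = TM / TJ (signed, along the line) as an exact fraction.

Choose coordinates D = (0, 0), J = (1, 0), A = (0, 1), L = (4, 2).
1. T is the midpoint of DL ⇒ T = (2, 1)
through A parallel to LT: direction (-2, -1); meets TJ at M = (4, 3)
M = T + t·(J−T) with t = -2

t = -2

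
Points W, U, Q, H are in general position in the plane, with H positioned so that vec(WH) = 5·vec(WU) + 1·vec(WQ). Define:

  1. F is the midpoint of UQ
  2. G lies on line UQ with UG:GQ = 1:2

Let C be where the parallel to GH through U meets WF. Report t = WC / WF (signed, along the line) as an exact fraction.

Work in coordinates with W = (0, 0), U = (1, 0), Q = (0, 1), H = (5, 1).
1. F is the midpoint of UQ ⇒ F = (1/2, 1/2)
2. G lies on line UQ with UG:GQ = 1:2 ⇒ G = (2/3, 1/3)
through U parallel to GH: direction (13/3, 2/3); meets WF at C = (-2/11, -2/11)
C = W + t·(F−W) with t = -4/11

t = -4/11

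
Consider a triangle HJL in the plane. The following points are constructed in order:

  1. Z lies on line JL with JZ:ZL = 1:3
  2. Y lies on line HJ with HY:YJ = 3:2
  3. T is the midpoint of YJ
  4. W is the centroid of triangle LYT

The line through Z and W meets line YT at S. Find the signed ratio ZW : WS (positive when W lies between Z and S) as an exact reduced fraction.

Assign H = (0, 0), J = (1, 0), L = (0, 1) — the answer is frame-independent, so this choice is without loss of generality.
1. Z lies on line JL with JZ:ZL = 1:3 ⇒ Z = (3/4, 1/4)
2. Y lies on line HJ with HY:YJ = 3:2 ⇒ Y = (3/5, 0)
3. T is the midpoint of YJ ⇒ T = (4/5, 0)
4. W is the centroid of triangle LYT ⇒ W = (7/15, 1/3)
line ZW meets YT at S = (8/5, 0)
W = Z + t·(S−Z) with t = -1/3, so ZW:WS = -1/3:4/3

ZW:WS = -1/4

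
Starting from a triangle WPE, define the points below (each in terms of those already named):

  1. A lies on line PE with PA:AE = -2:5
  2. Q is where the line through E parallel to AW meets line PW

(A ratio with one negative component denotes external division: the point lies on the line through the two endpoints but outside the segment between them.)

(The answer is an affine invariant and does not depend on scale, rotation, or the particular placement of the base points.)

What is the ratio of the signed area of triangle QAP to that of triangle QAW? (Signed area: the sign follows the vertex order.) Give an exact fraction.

[QAP]:[QAW] = 3/5

Choose coordinates W = (0, 0), P = (1, 0), E = (0, 1).
1. A lies on line PE with PA:AE = -2:5 ⇒ A = (5/3, -2/3)
2. Q is where the line through E parallel to AW meets line PW ⇒ Q = (5/2, 0)
2·[QAP] = -1, 2·[QAW] = -5/3
[QAP]:[QAW] = -1:-5/3 = 3/5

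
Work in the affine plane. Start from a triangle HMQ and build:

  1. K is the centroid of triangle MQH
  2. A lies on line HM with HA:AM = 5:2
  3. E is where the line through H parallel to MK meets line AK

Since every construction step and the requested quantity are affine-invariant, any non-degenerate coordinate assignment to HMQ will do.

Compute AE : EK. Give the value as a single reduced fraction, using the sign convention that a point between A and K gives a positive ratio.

AE:EK = -5/7

Set H = (0, 0), M = (1, 0), Q = (0, 1); any affine frame gives the same invariant.
1. K is the centroid of triangle MQH ⇒ K = (1/3, 1/3)
2. A lies on line HM with HA:AM = 5:2 ⇒ A = (5/7, 0)
3. E is where the line through H parallel to MK meets line AK ⇒ E = (5/3, -5/6)
E = A + t·(K−A) with t = -5/2, so AE:EK = t:(1−t) = -5/2:7/2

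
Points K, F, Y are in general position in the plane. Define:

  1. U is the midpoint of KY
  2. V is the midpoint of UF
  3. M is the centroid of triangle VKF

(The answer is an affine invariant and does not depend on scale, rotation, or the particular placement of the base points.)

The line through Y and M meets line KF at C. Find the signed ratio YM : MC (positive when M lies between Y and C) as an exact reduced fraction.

Set K = (0, 0), F = (1, 0), Y = (0, 1); any affine frame gives the same invariant.
1. U is the midpoint of KY ⇒ U = (0, 1/2)
2. V is the midpoint of UF ⇒ V = (1/2, 1/4)
3. M is the centroid of triangle VKF ⇒ M = (1/2, 1/12)
line YM meets KF at C = (6/11, 0)
M = Y + t·(C−Y) with t = 11/12, so YM:MC = 11/12:1/12

YM:MC = 11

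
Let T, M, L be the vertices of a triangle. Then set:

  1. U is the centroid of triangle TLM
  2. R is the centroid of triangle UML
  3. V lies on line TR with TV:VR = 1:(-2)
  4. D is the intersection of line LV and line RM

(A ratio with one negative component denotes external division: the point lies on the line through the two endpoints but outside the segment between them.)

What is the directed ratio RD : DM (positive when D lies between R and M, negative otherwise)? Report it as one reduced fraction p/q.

RD:DM = -8/17

Assign T = (0, 0), M = (1, 0), L = (0, 1) — the answer is frame-independent, so this choice is without loss of generality.
1. U is the centroid of triangle TLM ⇒ U = (1/3, 1/3)
2. R is the centroid of triangle UML ⇒ R = (4/9, 4/9)
3. V lies on line TR with TV:VR = 1:(-2) ⇒ V = (-4/9, -4/9)
4. D is the intersection of line LV and line RM ⇒ D = (-4/81, 68/81)
D = R + t·(M−R) with t = -8/9, so RD:DM = t:(1−t) = -8/9:17/9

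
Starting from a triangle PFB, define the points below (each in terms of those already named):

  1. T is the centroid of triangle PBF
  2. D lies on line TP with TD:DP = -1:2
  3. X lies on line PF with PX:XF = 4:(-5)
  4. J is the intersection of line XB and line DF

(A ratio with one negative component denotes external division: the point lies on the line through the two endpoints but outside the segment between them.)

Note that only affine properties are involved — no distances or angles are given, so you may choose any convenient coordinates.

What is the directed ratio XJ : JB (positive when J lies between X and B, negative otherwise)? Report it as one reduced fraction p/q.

XJ:JB = -10

Assign P = (0, 0), F = (1, 0), B = (0, 1) — the answer is frame-independent, so this choice is without loss of generality.
1. T is the centroid of triangle PBF ⇒ T = (1/3, 1/3)
2. D lies on line TP with TD:DP = -1:2 ⇒ D = (2/3, 2/3)
3. X lies on line PF with PX:XF = 4:(-5) ⇒ X = (-4, 0)
4. J is the intersection of line XB and line DF ⇒ J = (4/9, 10/9)
J = X + t·(B−X) with t = 10/9, so XJ:JB = t:(1−t) = 10/9:-1/9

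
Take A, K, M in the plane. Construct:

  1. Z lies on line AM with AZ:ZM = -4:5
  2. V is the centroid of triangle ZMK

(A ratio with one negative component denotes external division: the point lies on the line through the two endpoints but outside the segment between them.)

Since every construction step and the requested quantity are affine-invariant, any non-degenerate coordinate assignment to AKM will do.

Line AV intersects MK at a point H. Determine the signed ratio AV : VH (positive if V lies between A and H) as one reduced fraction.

AV:VH = -2/5

Assign A = (0, 0), K = (1, 0), M = (0, 1) — the answer is frame-independent, so this choice is without loss of generality.
1. Z lies on line AM with AZ:ZM = -4:5 ⇒ Z = (0, -4)
2. V is the centroid of triangle ZMK ⇒ V = (1/3, -1)
line AV meets MK at H = (-1/2, 3/2)
V = A + t·(H−A) with t = -2/3, so AV:VH = -2/3:5/3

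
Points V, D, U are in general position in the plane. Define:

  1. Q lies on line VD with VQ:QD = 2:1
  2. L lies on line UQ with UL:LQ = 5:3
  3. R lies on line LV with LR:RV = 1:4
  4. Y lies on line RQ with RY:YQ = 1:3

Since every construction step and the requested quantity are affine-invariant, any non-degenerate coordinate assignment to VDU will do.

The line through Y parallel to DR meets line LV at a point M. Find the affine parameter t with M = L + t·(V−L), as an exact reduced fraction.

Set V = (0, 0), D = (1, 0), U = (0, 1); any affine frame gives the same invariant.
1. Q lies on line VD with VQ:QD = 2:1 ⇒ Q = (2/3, 0)
2. L lies on line UQ with UL:LQ = 5:3 ⇒ L = (5/12, 3/8)
3. R lies on line LV with LR:RV = 1:4 ⇒ R = (1/3, 3/10)
4. Y lies on line RQ with RY:YQ = 1:3 ⇒ Y = (5/12, 9/40)
through Y parallel to DR: direction (-2/3, 3/10); meets LV at M = (11/36, 11/40)
M = L + t·(V−L) with t = 4/15

t = 4/15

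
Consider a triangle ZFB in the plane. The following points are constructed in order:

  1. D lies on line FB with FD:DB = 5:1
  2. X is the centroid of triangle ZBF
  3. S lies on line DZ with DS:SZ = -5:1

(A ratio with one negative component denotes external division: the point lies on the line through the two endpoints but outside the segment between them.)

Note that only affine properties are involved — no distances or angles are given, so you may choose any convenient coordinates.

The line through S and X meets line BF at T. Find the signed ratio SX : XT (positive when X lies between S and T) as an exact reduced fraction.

Assign Z = (0, 0), F = (1, 0), B = (0, 1) — the answer is frame-independent, so this choice is without loss of generality.
1. D lies on line FB with FD:DB = 5:1 ⇒ D = (1/6, 5/6)
2. X is the centroid of triangle ZBF ⇒ X = (1/3, 1/3)
3. S lies on line DZ with DS:SZ = -5:1 ⇒ S = (-1/24, -5/24)
line SX meets BF at T = (31/66, 35/66)
X = S + t·(T−S) with t = 11/15, so SX:XT = 11/15:4/15

SX:XT = 11/4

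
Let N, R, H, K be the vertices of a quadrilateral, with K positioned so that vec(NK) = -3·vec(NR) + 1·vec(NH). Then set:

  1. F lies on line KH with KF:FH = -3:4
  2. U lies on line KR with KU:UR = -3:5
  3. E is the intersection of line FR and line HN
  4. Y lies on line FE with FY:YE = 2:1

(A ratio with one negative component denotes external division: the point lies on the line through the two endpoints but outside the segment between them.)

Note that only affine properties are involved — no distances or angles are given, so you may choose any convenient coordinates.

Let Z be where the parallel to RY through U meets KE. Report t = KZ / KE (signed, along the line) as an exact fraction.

t = -3/2

Assign N = (0, 0), R = (1, 0), H = (0, 1), K = (-3, 1) — the answer is frame-independent, so this choice is without loss of generality.
1. F lies on line KH with KF:FH = -3:4 ⇒ F = (-12, 1)
2. U lies on line KR with KU:UR = -3:5 ⇒ U = (-9, 5/2)
3. E is the intersection of line FR and line HN ⇒ E = (0, 1/13)
4. Y lies on line FE with FY:YE = 2:1 ⇒ Y = (-4, 5/13)
through U parallel to RY: direction (-5, 5/13); meets KE at Z = (-15/2, 31/13)
Z = K + t·(E−K) with t = -3/2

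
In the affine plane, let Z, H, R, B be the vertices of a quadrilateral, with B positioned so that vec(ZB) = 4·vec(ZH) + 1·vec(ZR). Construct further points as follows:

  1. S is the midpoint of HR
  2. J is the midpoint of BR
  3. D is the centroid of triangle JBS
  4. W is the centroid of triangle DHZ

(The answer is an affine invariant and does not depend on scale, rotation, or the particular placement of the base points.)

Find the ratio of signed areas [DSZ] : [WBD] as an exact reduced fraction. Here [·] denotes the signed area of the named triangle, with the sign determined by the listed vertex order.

[DSZ]:[WBD] = 4/5

Choose coordinates Z = (0, 0), H = (1, 0), R = (0, 1), B = (4, 1).
1. S is the midpoint of HR ⇒ S = (1/2, 1/2)
2. J is the midpoint of BR ⇒ J = (2, 1)
3. D is the centroid of triangle JBS ⇒ D = (13/6, 5/6)
4. W is the centroid of triangle DHZ ⇒ W = (19/18, 5/18)
2·[DSZ] = 2/3, 2·[WBD] = 5/6
[DSZ]:[WBD] = 2/3:5/6 = 4/5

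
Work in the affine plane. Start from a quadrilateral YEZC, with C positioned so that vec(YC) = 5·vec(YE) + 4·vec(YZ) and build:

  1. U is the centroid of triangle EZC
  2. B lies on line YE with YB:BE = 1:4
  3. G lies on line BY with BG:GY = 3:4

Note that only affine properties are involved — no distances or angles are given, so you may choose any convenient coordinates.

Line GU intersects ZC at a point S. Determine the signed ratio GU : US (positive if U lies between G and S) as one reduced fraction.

Choose coordinates Y = (0, 0), E = (1, 0), Z = (0, 1), C = (5, 4).
1. U is the centroid of triangle EZC ⇒ U = (2, 5/3)
2. B lies on line YE with YB:BE = 1:4 ⇒ B = (1/5, 0)
3. G lies on line BY with BG:GY = 3:4 ⇒ G = (4/35, 0)
line GU meets ZC at S = (1090/281, 935/281)
U = G + t·(S−G) with t = 281/561, so GU:US = 281/561:280/561

GU:US = 281/280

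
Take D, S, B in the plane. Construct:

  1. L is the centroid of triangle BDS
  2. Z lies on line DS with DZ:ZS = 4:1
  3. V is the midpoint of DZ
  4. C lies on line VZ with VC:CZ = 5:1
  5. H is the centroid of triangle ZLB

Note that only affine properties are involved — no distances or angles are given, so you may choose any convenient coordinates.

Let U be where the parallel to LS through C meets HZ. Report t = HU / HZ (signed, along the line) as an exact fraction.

Work in coordinates with D = (0, 0), S = (1, 0), B = (0, 1).
1. L is the centroid of triangle BDS ⇒ L = (1/3, 1/3)
2. Z lies on line DS with DZ:ZS = 4:1 ⇒ Z = (4/5, 0)
3. V is the midpoint of DZ ⇒ V = (2/5, 0)
4. C lies on line VZ with VC:CZ = 5:1 ⇒ C = (11/15, 0)
5. H is the centroid of triangle ZLB ⇒ H = (17/45, 4/9)
through C parallel to LS: direction (2/3, -1/3); meets HZ at U = (271/315, -4/63)
U = H + t·(Z−H) with t = 8/7

t = 8/7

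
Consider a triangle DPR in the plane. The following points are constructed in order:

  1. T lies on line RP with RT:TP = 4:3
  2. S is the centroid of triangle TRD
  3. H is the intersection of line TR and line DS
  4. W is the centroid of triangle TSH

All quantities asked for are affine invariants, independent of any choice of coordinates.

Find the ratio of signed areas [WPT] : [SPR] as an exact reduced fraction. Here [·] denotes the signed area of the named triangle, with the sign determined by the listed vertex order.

[WPT]:[SPR] = 1/7

Work in coordinates with D = (0, 0), P = (1, 0), R = (0, 1).
1. T lies on line RP with RT:TP = 4:3 ⇒ T = (4/7, 3/7)
2. S is the centroid of triangle TRD ⇒ S = (4/21, 10/21)
3. H is the intersection of line TR and line DS ⇒ H = (2/7, 5/7)
4. W is the centroid of triangle TSH ⇒ W = (22/63, 34/63)
2·[WPT] = 1/21, 2·[SPR] = 1/3
[WPT]:[SPR] = 1/21:1/3 = 1/7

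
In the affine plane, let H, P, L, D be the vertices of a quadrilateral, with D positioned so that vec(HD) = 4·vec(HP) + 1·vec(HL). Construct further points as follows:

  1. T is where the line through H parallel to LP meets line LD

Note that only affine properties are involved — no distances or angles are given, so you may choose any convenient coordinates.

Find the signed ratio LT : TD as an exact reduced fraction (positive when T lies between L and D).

Assign H = (0, 0), P = (1, 0), L = (0, 1), D = (4, 1) — the answer is frame-independent, so this choice is without loss of generality.
1. T is where the line through H parallel to LP meets line LD ⇒ T = (-1, 1)
T = L + t·(D−L) with t = -1/4, so LT:TD = t:(1−t) = -1/4:5/4

LT:TD = -1/5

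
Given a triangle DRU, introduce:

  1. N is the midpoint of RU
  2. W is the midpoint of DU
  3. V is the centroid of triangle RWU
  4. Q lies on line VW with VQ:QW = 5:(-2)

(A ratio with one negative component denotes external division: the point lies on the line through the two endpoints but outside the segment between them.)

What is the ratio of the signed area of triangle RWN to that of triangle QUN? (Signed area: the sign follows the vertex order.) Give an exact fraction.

[RWN]:[QUN] = 9/13

Assign D = (0, 0), R = (1, 0), U = (0, 1) — the answer is frame-independent, so this choice is without loss of generality.
1. N is the midpoint of RU ⇒ N = (1/2, 1/2)
2. W is the midpoint of DU ⇒ W = (0, 1/2)
3. V is the centroid of triangle RWU ⇒ V = (1/3, 1/2)
4. Q lies on line VW with VQ:QW = 5:(-2) ⇒ Q = (-2/9, 1/2)
2·[RWN] = -1/4, 2·[QUN] = -13/36
[RWN]:[QUN] = -1/4:-13/36 = 9/13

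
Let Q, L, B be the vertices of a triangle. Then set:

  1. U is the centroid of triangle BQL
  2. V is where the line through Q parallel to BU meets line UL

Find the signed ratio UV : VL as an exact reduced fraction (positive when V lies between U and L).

Work in coordinates with Q = (0, 0), L = (1, 0), B = (0, 1).
1. U is the centroid of triangle BQL ⇒ U = (1/3, 1/3)
2. V is where the line through Q parallel to BU meets line UL ⇒ V = (-1/3, 2/3)
V = U + t·(L−U) with t = -1, so UV:VL = t:(1−t) = -1:2

UV:VL = -1/2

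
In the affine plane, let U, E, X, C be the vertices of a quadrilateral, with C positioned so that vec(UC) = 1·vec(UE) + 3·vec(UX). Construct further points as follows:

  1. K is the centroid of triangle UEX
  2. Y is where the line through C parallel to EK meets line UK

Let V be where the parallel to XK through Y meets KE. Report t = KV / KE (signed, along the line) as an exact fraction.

Choose coordinates U = (0, 0), E = (1, 0), X = (0, 1), C = (1, 3).
1. K is the centroid of triangle UEX ⇒ K = (1/3, 1/3)
2. Y is where the line through C parallel to EK meets line UK ⇒ Y = (7/3, 7/3)
through Y parallel to XK: direction (1/3, -2/3); meets KE at V = (13/3, -5/3)
V = K + t·(E−K) with t = 6

t = 6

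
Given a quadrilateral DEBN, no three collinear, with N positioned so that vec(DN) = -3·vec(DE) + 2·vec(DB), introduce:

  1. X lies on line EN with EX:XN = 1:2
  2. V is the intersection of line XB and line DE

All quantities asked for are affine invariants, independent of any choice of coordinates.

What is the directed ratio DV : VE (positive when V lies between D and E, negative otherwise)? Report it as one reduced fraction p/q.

DV:VE = -1/2

Assign D = (0, 0), E = (1, 0), B = (0, 1), N = (-3, 2) — the answer is frame-independent, so this choice is without loss of generality.
1. X lies on line EN with EX:XN = 1:2 ⇒ X = (-1/3, 2/3)
2. V is the intersection of line XB and line DE ⇒ V = (-1, 0)
V = D + t·(E−D) with t = -1, so DV:VE = t:(1−t) = -1:2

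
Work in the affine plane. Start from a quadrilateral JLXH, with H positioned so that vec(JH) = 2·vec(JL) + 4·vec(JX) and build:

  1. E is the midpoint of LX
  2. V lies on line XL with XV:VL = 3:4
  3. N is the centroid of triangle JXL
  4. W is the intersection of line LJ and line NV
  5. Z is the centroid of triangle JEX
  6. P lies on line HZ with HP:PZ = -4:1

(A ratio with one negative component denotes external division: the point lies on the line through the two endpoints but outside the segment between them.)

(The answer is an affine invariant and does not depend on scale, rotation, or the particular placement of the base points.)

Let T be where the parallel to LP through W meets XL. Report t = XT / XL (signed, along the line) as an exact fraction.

t = 71/95

Choose coordinates J = (0, 0), L = (1, 0), X = (0, 1), H = (2, 4).
1. E is the midpoint of LX ⇒ E = (1/2, 1/2)
2. V lies on line XL with XV:VL = 3:4 ⇒ V = (3/7, 4/7)
3. N is the centroid of triangle JXL ⇒ N = (1/3, 1/3)
4. W is the intersection of line LJ and line NV ⇒ W = (1/5, 0)
5. Z is the centroid of triangle JEX ⇒ Z = (1/6, 1/2)
6. P lies on line HZ with HP:PZ = -4:1 ⇒ P = (-4/9, -2/3)
through W parallel to LP: direction (-13/9, -2/3); meets XL at T = (71/95, 24/95)
T = X + t·(L−X) with t = 71/95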